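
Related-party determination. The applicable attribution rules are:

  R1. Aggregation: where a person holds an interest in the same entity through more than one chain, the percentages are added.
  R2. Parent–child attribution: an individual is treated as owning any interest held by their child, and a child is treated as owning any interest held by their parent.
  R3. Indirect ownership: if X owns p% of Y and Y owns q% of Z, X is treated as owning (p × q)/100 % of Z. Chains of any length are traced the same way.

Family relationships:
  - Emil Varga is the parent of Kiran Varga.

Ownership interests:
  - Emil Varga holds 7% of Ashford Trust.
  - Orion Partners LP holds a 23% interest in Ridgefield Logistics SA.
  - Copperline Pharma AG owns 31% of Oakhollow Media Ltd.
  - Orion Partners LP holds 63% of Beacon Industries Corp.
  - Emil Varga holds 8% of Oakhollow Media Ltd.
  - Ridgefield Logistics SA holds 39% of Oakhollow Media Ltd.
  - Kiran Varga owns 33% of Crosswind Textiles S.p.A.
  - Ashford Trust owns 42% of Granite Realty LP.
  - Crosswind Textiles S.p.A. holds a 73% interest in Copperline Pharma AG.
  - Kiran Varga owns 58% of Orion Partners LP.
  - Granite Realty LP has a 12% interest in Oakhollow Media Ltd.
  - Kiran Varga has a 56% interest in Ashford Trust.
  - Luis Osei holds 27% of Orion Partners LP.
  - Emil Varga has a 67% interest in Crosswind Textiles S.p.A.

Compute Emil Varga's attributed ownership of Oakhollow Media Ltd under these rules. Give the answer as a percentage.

By parent–child attribution (R2), Emil Varga is treated as also owning Kiran Varga's interest in Ashford Trust, giving 7% + 56% = 63%.
By parent–child attribution (R2), Emil Varga is treated as also owning Kiran Varga's interest in Crosswind Textiles S.p.A, giving 67% + 33% = 100%.
By parent–child attribution (R2), Emil Varga is treated as owning Kiran Varga's 58% interest in Orion Partners LP.
Chain via Ashford Trust → Granite Realty LP (R3): 63% × 42% × 12% = 3.1752% of Oakhollow Media Ltd.
Chain via Crosswind Textiles S.p.A. → Copperline Pharma AG (R3): 100% × 73% × 31% = 22.63% of Oakhollow Media Ltd.
Direct interest in Oakhollow Media Ltd: 8%.
Chain via Orion Partners LP → Ridgefield Logistics SA (R3): 58% × 23% × 39% = 5.2026% of Oakhollow Media Ltd.
Aggregating (R1): 3.1752% + 22.63% + 8% + 5.2026% = 39.0078%.

39.0078%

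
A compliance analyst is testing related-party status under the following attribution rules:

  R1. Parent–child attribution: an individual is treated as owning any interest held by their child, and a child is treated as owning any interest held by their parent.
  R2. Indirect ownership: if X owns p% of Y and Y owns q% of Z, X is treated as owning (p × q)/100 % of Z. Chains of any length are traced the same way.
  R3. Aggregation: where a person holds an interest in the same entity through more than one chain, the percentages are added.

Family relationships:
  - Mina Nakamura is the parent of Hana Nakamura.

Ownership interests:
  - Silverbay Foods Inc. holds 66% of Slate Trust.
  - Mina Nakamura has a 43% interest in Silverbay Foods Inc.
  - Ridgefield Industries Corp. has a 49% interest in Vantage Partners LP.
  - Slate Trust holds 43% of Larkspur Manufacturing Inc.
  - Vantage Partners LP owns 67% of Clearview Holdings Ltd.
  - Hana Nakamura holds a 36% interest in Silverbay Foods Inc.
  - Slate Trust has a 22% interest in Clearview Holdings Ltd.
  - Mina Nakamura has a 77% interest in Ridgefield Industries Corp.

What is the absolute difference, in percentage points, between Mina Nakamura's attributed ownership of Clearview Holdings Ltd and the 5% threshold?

31.7499

By parent–child attribution (R1), Mina Nakamura is treated as also owning Hana Nakamura's interest in Silverbay Foods Inc, giving 43% + 36% = 79%.
Chain via Silverbay Foods Inc. → Slate Trust (R2): 79% × 66% × 22% = 11.4708% of Clearview Holdings Ltd.
Chain via Ridgefield Industries Corp. → Vantage Partners LP (R2): 77% × 49% × 67% = 25.2791% of Clearview Holdings Ltd.
Aggregating (R3): 11.4708% + 25.2791% = 36.7499%.
36.7499% exceeds the 5% threshold by 31.7499 percentage points.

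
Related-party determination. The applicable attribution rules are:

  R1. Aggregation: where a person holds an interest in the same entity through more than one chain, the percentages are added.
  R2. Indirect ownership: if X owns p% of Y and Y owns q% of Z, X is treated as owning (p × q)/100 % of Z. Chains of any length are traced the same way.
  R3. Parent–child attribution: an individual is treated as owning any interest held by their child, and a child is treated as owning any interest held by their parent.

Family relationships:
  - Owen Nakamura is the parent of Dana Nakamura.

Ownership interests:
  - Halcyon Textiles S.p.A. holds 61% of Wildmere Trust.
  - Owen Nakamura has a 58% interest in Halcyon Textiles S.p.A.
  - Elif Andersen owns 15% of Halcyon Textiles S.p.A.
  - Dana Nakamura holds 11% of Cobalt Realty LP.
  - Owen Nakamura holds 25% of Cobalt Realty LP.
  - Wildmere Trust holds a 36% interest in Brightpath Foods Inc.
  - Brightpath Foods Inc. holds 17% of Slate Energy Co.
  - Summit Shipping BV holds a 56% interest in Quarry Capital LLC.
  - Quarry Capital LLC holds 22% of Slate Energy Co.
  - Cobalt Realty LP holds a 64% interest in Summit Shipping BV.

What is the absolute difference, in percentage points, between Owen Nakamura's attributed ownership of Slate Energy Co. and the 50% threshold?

By parent–child attribution (R3), Owen Nakamura is treated as also owning Dana Nakamura's interest in Cobalt Realty LP, giving 25% + 11% = 36%.
Chain via Cobalt Realty LP → Summit Shipping BV → Quarry Capital LLC (R2): 36% × 64% × 56% × 22% = 2.838528% of Slate Energy Co.
Chain via Halcyon Textiles S.p.A. → Wildmere Trust → Brightpath Foods Inc. (R2): 58% × 61% × 36% × 17% = 2.165256% of Slate Energy Co.
Aggregating (R1): 2.838528% + 2.165256% = 5.003784%.
5.003784% falls short of the 50% threshold by 44.996216 percentage points.

44.996216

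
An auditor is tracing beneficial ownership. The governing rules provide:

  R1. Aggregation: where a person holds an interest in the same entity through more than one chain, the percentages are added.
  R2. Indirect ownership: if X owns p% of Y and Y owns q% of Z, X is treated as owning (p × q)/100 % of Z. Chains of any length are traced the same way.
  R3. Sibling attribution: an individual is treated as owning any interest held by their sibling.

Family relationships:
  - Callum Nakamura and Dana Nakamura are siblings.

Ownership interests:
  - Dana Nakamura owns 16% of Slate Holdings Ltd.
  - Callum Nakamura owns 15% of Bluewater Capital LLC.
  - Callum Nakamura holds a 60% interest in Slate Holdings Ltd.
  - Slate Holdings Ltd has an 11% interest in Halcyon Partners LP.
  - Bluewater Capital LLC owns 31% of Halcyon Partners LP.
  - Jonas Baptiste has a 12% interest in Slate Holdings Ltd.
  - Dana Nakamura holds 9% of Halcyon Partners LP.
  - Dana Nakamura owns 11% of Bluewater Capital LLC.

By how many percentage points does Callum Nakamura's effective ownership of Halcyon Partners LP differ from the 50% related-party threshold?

By sibling attribution (R3), Callum Nakamura is treated as also owning Dana Nakamura's interest in Bluewater Capital LLC, giving 15% + 11% = 26%.
By sibling attribution (R3), Callum Nakamura is treated as also owning Dana Nakamura's interest in Slate Holdings Ltd, giving 60% + 16% = 76%.
By sibling attribution (R3), Callum Nakamura is treated as owning Dana Nakamura's 9% interest in Halcyon Partners LP.
Chain via Bluewater Capital LLC (R2): 26% × 31% = 8.06% of Halcyon Partners LP.
Chain via Slate Holdings Ltd (R2): 76% × 11% = 8.36% of Halcyon Partners LP.
Direct interest in Halcyon Partners LP: 9%.
Aggregating (R1): 8.06% + 8.36% + 9% = 25.42%.
25.42% falls short of the 50% threshold by 24.58 percentage points.

24.58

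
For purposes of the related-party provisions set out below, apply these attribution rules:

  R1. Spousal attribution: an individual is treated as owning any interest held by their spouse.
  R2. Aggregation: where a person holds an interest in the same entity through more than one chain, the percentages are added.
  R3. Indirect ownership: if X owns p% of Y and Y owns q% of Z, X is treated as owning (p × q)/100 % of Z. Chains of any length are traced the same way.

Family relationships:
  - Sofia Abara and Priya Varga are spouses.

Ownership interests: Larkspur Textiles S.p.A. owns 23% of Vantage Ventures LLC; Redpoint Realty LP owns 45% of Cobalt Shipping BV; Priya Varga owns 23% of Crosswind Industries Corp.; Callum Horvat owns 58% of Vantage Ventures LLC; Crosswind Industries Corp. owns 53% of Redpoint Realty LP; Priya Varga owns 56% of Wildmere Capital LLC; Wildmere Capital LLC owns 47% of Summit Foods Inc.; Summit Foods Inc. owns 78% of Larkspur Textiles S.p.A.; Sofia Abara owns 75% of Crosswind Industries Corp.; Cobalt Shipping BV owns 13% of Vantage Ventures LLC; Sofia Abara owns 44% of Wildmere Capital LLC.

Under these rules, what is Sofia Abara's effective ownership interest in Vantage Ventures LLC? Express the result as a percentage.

By spousal attribution (R1), Sofia Abara is treated as also owning Priya Varga's interest in Crosswind Industries Corp, giving 75% + 23% = 98%.
By spousal attribution (R1), Sofia Abara is treated as also owning Priya Varga's interest in Wildmere Capital LLC, giving 44% + 56% = 100%.
Chain via Crosswind Industries Corp. → Redpoint Realty LP → Cobalt Shipping BV (R3): 98% × 53% × 45% × 13% = 3.03849% of Vantage Ventures LLC.
Chain via Wildmere Capital LLC → Summit Foods Inc. → Larkspur Textiles S.p.A. (R3): 100% × 47% × 78% × 23% = 8.4318% of Vantage Ventures LLC.
Aggregating (R2): 3.03849% + 8.4318% = 11.47029%.

11.47029%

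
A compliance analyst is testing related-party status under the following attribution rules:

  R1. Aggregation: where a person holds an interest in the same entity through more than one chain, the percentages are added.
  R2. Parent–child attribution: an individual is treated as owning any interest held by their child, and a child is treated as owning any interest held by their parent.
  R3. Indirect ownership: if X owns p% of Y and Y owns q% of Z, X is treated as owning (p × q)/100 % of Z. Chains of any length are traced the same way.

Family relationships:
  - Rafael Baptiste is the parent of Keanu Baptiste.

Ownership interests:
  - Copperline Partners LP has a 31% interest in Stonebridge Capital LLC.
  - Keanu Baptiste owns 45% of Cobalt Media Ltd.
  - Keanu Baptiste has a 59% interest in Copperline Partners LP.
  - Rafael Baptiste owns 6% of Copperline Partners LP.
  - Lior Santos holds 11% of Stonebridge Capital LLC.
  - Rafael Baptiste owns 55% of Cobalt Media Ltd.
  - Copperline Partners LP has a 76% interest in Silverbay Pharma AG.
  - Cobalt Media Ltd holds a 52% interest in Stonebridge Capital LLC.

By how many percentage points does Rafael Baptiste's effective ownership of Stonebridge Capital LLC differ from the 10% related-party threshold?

By parent–child attribution (R2), Rafael Baptiste is treated as also owning Keanu Baptiste's interest in Copperline Partners LP, giving 6% + 59% = 65%.
By parent–child attribution (R2), Rafael Baptiste is treated as also owning Keanu Baptiste's interest in Cobalt Media Ltd, giving 55% + 45% = 100%.
Chain via Copperline Partners LP (R3): 65% × 31% = 20.15% of Stonebridge Capital LLC.
Chain via Cobalt Media Ltd (R3): 100% × 52% = 52% of Stonebridge Capital LLC.
Aggregating (R1): 20.15% + 52% = 72.15%.
72.15% exceeds the 10% threshold by 62.15 percentage points.

62.15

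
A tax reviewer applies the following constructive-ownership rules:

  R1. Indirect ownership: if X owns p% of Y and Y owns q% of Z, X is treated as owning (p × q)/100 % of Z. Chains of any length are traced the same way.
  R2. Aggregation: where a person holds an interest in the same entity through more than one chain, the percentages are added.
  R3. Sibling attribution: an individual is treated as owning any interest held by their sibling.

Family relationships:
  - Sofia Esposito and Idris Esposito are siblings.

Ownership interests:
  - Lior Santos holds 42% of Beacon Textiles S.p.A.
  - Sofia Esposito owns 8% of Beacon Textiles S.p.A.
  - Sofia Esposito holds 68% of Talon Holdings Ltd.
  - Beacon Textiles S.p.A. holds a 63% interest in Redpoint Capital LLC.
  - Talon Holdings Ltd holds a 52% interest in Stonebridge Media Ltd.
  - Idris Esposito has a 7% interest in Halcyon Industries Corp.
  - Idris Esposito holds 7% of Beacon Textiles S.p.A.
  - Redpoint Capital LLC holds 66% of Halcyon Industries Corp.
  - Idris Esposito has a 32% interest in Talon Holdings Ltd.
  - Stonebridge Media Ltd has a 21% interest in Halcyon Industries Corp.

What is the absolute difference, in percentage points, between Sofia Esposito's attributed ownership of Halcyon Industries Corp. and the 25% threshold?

By sibling attribution (R3), Sofia Esposito is treated as also owning Idris Esposito's interest in Beacon Textiles S.p.A, giving 8% + 7% = 15%.
By sibling attribution (R3), Sofia Esposito is treated as also owning Idris Esposito's interest in Talon Holdings Ltd, giving 68% + 32% = 100%.
By sibling attribution (R3), Sofia Esposito is treated as owning Idris Esposito's 7% interest in Halcyon Industries Corp.
Chain via Beacon Textiles S.p.A. → Redpoint Capital LLC (R1): 15% × 63% × 66% = 6.237% of Halcyon Industries Corp.
Chain via Talon Holdings Ltd → Stonebridge Media Ltd (R1): 100% × 52% × 21% = 10.92% of Halcyon Industries Corp.
Direct interest in Halcyon Industries Corp: 7%.
Aggregating (R2): 6.237% + 10.92% + 7% = 24.157%.
24.157% falls short of the 25% threshold by 0.843 percentage points.

0.843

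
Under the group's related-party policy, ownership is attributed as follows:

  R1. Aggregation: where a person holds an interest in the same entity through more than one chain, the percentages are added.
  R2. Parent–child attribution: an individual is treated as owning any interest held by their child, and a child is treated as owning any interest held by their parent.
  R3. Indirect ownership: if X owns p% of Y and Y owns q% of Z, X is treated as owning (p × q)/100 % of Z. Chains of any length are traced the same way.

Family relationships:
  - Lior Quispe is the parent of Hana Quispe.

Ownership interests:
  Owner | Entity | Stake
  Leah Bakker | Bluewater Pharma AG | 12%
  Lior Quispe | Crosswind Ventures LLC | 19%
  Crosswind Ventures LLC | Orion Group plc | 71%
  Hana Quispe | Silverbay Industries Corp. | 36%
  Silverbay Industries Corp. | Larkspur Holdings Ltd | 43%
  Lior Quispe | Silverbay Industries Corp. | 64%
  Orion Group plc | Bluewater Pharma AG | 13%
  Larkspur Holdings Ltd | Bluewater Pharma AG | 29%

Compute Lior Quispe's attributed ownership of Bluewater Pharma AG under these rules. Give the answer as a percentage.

By parent–child attribution (R2), Lior Quispe is treated as also owning Hana Quispe's interest in Silverbay Industries Corp, giving 64% + 36% = 100%.
Chain via Silverbay Industries Corp. → Larkspur Holdings Ltd (R3): 100% × 43% × 29% = 12.47% of Bluewater Pharma AG.
Chain via Crosswind Ventures LLC → Orion Group plc (R3): 19% × 71% × 13% = 1.7537% of Bluewater Pharma AG.
Aggregating (R1): 12.47% + 1.7537% = 14.2237%.

14.2237%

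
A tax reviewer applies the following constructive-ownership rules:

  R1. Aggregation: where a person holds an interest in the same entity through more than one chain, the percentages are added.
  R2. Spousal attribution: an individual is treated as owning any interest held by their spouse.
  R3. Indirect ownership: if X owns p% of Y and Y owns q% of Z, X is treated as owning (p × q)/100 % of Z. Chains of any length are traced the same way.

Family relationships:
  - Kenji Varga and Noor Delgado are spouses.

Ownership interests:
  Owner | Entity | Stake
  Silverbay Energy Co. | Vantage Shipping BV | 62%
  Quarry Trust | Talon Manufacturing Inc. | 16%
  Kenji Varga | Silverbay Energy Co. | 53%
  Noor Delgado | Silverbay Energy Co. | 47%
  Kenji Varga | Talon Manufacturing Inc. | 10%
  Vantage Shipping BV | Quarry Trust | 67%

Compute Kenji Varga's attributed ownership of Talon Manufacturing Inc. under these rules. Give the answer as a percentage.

By spousal attribution (R2), Kenji Varga is treated as also owning Noor Delgado's interest in Silverbay Energy Co, giving 53% + 47% = 100%.
Chain via Silverbay Energy Co. → Vantage Shipping BV → Quarry Trust (R3): 100% × 62% × 67% × 16% = 6.6464% of Talon Manufacturing Inc.
Direct interest in Talon Manufacturing Inc: 10%.
Aggregating (R1): 6.6464% + 10% = 16.6464%.

16.6464%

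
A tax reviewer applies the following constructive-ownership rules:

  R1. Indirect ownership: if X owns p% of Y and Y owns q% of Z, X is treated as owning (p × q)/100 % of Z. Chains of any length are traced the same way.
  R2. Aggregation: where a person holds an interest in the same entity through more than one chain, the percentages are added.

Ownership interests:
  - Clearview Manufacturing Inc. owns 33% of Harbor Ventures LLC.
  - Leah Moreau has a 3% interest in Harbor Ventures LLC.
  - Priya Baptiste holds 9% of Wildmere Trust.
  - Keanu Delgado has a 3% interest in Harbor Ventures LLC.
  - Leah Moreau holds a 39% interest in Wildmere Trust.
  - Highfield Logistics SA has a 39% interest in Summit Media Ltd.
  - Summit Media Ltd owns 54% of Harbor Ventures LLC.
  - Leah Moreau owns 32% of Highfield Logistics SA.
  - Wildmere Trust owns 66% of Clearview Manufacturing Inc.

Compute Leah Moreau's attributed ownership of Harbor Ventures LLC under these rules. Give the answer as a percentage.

18.2334%

Chain via Wildmere Trust → Clearview Manufacturing Inc. (R1): 39% × 66% × 33% = 8.4942% of Harbor Ventures LLC.
Chain via Highfield Logistics SA → Summit Media Ltd (R1): 32% × 39% × 54% = 6.7392% of Harbor Ventures LLC.
Direct interest in Harbor Ventures LLC: 3%.
Aggregating (R2): 8.4942% + 6.7392% + 3% = 18.2334%.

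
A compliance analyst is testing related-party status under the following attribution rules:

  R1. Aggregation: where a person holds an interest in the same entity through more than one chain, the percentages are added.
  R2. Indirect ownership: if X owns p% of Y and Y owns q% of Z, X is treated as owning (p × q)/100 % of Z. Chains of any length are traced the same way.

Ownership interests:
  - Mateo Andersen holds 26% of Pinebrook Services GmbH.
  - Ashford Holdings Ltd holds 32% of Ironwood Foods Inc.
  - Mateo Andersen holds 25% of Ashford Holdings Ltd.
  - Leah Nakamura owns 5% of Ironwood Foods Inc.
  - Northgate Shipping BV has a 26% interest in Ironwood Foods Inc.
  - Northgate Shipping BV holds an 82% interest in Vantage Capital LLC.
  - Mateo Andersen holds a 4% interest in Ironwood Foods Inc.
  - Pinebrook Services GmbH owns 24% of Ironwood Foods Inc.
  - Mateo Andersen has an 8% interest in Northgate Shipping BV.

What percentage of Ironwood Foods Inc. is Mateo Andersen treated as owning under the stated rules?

20.32%

Chain via Ashford Holdings Ltd (R2): 25% × 32% = 8% of Ironwood Foods Inc.
Chain via Northgate Shipping BV (R2): 8% × 26% = 2.08% of Ironwood Foods Inc.
Chain via Pinebrook Services GmbH (R2): 26% × 24% = 6.24% of Ironwood Foods Inc.
Direct interest in Ironwood Foods Inc: 4%.
Aggregating (R1): 8% + 2.08% + 6.24% + 4% = 20.32%.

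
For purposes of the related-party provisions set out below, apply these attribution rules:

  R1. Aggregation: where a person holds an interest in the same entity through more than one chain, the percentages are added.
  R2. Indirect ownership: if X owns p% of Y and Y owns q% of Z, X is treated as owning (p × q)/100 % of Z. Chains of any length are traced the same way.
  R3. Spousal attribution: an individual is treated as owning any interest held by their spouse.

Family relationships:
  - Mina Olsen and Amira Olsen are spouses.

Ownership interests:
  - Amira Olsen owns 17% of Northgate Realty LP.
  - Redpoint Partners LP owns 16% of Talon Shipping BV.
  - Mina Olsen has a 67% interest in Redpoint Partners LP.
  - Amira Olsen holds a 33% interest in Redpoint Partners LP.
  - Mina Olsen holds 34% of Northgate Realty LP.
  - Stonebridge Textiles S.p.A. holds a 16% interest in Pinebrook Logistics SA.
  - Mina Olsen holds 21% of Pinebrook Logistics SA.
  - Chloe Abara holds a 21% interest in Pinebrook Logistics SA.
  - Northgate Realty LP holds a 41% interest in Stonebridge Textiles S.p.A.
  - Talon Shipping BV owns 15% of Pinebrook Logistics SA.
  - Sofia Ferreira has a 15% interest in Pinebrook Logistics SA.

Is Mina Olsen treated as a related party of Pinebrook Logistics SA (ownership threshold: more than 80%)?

By spousal attribution (R3), Mina Olsen is treated as also owning Amira Olsen's interest in Redpoint Partners LP, giving 67% + 33% = 100%.
By spousal attribution (R3), Mina Olsen is treated as also owning Amira Olsen's interest in Northgate Realty LP, giving 34% + 17% = 51%.
Chain via Redpoint Partners LP → Talon Shipping BV (R2): 100% × 16% × 15% = 2.4% of Pinebrook Logistics SA.
Chain via Northgate Realty LP → Stonebridge Textiles S.p.A. (R2): 51% × 41% × 16% = 3.3456% of Pinebrook Logistics SA.
Direct interest in Pinebrook Logistics SA: 21%.
Aggregating (R1): 2.4% + 3.3456% + 21% = 26.7456%.
26.7456% does not exceed the 80% threshold, so Mina is not a related party to Pinebrook Logistics SA.

No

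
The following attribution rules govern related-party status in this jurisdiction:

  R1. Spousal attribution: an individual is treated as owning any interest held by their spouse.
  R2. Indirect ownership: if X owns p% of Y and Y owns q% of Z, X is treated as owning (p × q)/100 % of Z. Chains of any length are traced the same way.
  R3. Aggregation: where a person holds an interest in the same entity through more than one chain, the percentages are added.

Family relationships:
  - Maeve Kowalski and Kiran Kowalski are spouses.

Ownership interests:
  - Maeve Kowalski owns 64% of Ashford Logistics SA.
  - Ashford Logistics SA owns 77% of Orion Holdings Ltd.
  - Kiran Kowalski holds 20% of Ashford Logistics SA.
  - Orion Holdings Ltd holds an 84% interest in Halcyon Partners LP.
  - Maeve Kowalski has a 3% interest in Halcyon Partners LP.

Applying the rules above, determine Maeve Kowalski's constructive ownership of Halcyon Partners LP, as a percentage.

By spousal attribution (R1), Maeve Kowalski is treated as also owning Kiran Kowalski's interest in Ashford Logistics SA, giving 64% + 20% = 84%.
Chain via Ashford Logistics SA → Orion Holdings Ltd (R2): 84% × 77% × 84% = 54.3312% of Halcyon Partners LP.
Direct interest in Halcyon Partners LP: 3%.
Aggregating (R3): 54.3312% + 3% = 57.3312%.

57.3312%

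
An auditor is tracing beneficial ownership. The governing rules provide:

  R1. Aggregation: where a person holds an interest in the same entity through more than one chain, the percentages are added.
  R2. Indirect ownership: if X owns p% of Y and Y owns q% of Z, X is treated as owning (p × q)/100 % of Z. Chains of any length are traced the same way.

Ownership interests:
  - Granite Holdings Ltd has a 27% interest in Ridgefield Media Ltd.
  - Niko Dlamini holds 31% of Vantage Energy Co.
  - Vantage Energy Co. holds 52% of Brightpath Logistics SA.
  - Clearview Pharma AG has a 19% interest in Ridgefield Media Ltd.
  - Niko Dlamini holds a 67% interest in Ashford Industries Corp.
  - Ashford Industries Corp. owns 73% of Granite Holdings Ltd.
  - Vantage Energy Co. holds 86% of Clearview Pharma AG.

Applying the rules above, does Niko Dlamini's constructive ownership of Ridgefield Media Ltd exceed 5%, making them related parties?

Yes

Chain via Ashford Industries Corp. → Granite Holdings Ltd (R2): 67% × 73% × 27% = 13.2057% of Ridgefield Media Ltd.
Chain via Vantage Energy Co. → Clearview Pharma AG (R2): 31% × 86% × 19% = 5.0654% of Ridgefield Media Ltd.
Aggregating (R1): 13.2057% + 5.0654% = 18.2711%.
18.2711% exceeds the 5% threshold, so Niko is a related party to Ridgefield Media Ltd.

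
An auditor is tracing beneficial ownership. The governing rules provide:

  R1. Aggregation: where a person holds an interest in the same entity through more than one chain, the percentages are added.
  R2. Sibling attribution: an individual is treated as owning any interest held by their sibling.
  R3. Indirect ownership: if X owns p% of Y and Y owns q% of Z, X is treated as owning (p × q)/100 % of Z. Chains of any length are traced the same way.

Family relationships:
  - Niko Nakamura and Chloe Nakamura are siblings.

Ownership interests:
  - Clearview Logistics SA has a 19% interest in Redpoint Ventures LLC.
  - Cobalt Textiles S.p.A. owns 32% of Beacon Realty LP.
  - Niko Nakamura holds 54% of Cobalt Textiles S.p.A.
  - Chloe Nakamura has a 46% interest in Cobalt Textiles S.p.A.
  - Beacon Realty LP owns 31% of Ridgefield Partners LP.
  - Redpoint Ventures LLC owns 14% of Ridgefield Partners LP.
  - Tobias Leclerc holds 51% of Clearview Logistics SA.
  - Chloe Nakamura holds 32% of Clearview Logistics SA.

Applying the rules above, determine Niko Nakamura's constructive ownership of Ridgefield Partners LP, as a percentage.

10.7712%

By sibling attribution (R2), Niko Nakamura is treated as also owning Chloe Nakamura's interest in Cobalt Textiles S.p.A, giving 54% + 46% = 100%.
By sibling attribution (R2), Niko Nakamura is treated as owning Chloe Nakamura's 32% interest in Clearview Logistics SA.
Chain via Cobalt Textiles S.p.A. → Beacon Realty LP (R3): 100% × 32% × 31% = 9.92% of Ridgefield Partners LP.
Chain via Clearview Logistics SA → Redpoint Ventures LLC (R3): 32% × 19% × 14% = 0.8512% of Ridgefield Partners LP.
Aggregating (R1): 9.92% + 0.8512% = 10.7712%.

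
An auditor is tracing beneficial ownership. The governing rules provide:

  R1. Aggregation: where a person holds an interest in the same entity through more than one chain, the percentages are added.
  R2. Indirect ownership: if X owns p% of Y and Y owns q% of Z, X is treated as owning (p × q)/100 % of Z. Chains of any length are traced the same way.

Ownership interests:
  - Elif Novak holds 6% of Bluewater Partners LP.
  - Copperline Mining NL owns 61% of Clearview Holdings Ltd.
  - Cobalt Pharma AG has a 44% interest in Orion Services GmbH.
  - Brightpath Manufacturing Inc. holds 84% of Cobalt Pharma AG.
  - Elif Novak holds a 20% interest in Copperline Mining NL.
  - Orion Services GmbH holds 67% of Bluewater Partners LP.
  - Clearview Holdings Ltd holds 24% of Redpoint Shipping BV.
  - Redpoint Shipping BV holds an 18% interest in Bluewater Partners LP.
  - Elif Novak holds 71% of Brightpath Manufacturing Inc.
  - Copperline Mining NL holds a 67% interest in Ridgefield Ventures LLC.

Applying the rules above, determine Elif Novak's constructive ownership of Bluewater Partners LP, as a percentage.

Chain via Brightpath Manufacturing Inc. → Cobalt Pharma AG → Orion Services GmbH (R2): 71% × 84% × 44% × 67% = 17.581872% of Bluewater Partners LP.
Chain via Copperline Mining NL → Clearview Holdings Ltd → Redpoint Shipping BV (R2): 20% × 61% × 24% × 18% = 0.52704% of Bluewater Partners LP.
Direct interest in Bluewater Partners LP: 6%.
Aggregating (R1): 17.581872% + 0.52704% + 6% = 24.108912%.

24.108912%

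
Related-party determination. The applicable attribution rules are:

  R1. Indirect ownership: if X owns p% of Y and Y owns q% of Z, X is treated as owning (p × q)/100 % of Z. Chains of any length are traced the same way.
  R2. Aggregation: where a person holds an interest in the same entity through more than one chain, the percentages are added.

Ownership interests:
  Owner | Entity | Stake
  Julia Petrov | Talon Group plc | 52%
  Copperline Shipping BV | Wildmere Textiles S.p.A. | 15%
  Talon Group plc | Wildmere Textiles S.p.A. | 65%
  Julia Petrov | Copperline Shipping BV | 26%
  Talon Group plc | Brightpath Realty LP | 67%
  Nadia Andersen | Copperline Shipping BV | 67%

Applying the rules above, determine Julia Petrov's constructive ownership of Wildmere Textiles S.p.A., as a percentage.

Chain via Copperline Shipping BV (R1): 26% × 15% = 3.9% of Wildmere Textiles S.p.A.
Chain via Talon Group plc (R1): 52% × 65% = 33.8% of Wildmere Textiles S.p.A.
Aggregating (R2): 3.9% + 33.8% = 37.7%.

37.7%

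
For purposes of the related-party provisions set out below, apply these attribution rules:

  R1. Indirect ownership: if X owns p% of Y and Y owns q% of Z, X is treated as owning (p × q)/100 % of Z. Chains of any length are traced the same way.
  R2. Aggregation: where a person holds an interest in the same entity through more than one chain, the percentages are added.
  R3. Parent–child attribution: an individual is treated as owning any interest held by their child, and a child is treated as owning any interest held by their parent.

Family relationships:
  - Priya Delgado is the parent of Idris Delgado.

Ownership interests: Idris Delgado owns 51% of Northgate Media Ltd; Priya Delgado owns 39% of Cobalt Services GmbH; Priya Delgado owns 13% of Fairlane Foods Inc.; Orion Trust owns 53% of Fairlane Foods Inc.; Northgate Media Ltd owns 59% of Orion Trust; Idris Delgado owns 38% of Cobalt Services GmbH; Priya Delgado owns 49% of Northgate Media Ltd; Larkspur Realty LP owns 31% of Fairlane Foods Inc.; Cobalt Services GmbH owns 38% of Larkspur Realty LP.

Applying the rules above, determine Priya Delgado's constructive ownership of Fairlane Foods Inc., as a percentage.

By parent–child attribution (R3), Priya Delgado is treated as also owning Idris Delgado's interest in Northgate Media Ltd, giving 49% + 51% = 100%.
By parent–child attribution (R3), Priya Delgado is treated as also owning Idris Delgado's interest in Cobalt Services GmbH, giving 39% + 38% = 77%.
Chain via Northgate Media Ltd → Orion Trust (R1): 100% × 59% × 53% = 31.27% of Fairlane Foods Inc.
Chain via Cobalt Services GmbH → Larkspur Realty LP (R1): 77% × 38% × 31% = 9.0706% of Fairlane Foods Inc.
Direct interest in Fairlane Foods Inc: 13%.
Aggregating (R2): 31.27% + 9.0706% + 13% = 53.3406%.

53.3406%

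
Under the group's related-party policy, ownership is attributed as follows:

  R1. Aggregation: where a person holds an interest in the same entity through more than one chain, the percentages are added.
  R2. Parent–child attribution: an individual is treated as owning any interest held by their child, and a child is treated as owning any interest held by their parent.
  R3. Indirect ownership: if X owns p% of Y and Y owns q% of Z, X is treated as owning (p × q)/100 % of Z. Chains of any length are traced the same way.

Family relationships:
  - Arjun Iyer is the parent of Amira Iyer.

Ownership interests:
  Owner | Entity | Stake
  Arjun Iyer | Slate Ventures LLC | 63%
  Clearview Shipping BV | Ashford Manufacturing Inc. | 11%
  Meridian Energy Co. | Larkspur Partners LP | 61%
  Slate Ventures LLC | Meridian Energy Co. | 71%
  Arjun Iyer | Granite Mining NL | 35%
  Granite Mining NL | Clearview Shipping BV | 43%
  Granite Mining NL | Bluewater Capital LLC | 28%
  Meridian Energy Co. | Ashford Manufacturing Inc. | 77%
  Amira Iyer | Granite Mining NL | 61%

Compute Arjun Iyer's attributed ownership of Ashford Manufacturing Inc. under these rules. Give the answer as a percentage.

38.9829%

By parent–child attribution (R2), Arjun Iyer is treated as also owning Amira Iyer's interest in Granite Mining NL, giving 35% + 61% = 96%.
Chain via Granite Mining NL → Clearview Shipping BV (R3): 96% × 43% × 11% = 4.5408% of Ashford Manufacturing Inc.
Chain via Slate Ventures LLC → Meridian Energy Co. (R3): 63% × 71% × 77% = 34.4421% of Ashford Manufacturing Inc.
Aggregating (R1): 4.5408% + 34.4421% = 38.9829%.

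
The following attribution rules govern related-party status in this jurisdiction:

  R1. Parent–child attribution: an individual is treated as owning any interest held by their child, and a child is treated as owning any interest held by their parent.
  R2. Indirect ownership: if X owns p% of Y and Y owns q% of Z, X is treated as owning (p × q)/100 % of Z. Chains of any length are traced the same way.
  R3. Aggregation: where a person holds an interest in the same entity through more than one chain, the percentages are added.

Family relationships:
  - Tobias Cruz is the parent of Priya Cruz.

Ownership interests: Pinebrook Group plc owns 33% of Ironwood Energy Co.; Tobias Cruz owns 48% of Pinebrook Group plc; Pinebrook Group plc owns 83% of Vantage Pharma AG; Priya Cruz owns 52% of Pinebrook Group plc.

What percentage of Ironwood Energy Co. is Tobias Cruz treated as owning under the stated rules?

By parent–child attribution (R1), Tobias Cruz is treated as also owning Priya Cruz's interest in Pinebrook Group plc, giving 48% + 52% = 100%.
Chain via Pinebrook Group plc (R2): 100% × 33% = 33% of Ironwood Energy Co.

33%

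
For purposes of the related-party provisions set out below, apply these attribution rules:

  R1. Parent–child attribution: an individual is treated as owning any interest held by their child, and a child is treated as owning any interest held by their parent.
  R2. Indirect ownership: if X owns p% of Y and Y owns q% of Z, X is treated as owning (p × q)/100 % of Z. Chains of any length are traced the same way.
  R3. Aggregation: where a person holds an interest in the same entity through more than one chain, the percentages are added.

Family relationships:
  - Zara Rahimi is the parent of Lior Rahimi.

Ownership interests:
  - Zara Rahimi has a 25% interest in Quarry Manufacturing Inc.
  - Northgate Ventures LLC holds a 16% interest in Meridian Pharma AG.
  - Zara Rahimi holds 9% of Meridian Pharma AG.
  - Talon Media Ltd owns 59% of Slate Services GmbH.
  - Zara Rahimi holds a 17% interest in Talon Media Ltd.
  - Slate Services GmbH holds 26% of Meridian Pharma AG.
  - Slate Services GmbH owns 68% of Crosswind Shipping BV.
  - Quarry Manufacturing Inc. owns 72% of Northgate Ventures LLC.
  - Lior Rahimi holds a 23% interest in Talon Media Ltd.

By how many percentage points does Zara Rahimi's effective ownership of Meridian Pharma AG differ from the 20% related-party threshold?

1.984

By parent–child attribution (R1), Zara Rahimi is treated as also owning Lior Rahimi's interest in Talon Media Ltd, giving 17% + 23% = 40%.
Chain via Talon Media Ltd → Slate Services GmbH (R2): 40% × 59% × 26% = 6.136% of Meridian Pharma AG.
Chain via Quarry Manufacturing Inc. → Northgate Ventures LLC (R2): 25% × 72% × 16% = 2.88% of Meridian Pharma AG.
Direct interest in Meridian Pharma AG: 9%.
Aggregating (R3): 6.136% + 2.88% + 9% = 18.016%.
18.016% falls short of the 20% threshold by 1.984 percentage points.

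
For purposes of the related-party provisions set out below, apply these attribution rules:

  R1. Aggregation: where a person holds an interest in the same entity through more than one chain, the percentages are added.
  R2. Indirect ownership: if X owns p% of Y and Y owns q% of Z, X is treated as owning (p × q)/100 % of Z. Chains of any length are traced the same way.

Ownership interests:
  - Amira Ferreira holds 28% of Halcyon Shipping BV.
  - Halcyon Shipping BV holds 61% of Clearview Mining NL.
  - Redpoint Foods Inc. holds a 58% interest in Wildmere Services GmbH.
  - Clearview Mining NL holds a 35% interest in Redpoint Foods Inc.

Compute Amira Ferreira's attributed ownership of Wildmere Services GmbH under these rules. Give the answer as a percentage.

3.46724%

Chain via Halcyon Shipping BV → Clearview Mining NL → Redpoint Foods Inc. (R2): 28% × 61% × 35% × 58% = 3.46724% of Wildmere Services GmbH.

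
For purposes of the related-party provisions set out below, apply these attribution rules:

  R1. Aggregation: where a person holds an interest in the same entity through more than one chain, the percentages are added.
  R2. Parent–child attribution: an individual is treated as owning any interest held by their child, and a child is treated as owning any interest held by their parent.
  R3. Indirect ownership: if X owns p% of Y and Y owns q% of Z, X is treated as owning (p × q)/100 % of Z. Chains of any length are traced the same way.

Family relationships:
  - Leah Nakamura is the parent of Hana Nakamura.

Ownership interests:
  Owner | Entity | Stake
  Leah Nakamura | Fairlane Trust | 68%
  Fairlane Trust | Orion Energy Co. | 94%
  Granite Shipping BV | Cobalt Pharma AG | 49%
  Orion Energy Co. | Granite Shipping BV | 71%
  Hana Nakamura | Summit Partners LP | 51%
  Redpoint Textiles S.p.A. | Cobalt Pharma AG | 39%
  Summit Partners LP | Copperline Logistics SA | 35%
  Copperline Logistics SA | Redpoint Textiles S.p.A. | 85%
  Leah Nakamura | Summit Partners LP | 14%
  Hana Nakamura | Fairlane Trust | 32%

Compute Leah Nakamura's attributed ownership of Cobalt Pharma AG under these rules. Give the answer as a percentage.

40.244225%

By parent–child attribution (R2), Leah Nakamura is treated as also owning Hana Nakamura's interest in Summit Partners LP, giving 14% + 51% = 65%.
By parent–child attribution (R2), Leah Nakamura is treated as also owning Hana Nakamura's interest in Fairlane Trust, giving 68% + 32% = 100%.
Chain via Summit Partners LP → Copperline Logistics SA → Redpoint Textiles S.p.A. (R3): 65% × 35% × 85% × 39% = 7.541625% of Cobalt Pharma AG.
Chain via Fairlane Trust → Orion Energy Co. → Granite Shipping BV (R3): 100% × 94% × 71% × 49% = 32.7026% of Cobalt Pharma AG.
Aggregating (R1): 7.541625% + 32.7026% = 40.244225%.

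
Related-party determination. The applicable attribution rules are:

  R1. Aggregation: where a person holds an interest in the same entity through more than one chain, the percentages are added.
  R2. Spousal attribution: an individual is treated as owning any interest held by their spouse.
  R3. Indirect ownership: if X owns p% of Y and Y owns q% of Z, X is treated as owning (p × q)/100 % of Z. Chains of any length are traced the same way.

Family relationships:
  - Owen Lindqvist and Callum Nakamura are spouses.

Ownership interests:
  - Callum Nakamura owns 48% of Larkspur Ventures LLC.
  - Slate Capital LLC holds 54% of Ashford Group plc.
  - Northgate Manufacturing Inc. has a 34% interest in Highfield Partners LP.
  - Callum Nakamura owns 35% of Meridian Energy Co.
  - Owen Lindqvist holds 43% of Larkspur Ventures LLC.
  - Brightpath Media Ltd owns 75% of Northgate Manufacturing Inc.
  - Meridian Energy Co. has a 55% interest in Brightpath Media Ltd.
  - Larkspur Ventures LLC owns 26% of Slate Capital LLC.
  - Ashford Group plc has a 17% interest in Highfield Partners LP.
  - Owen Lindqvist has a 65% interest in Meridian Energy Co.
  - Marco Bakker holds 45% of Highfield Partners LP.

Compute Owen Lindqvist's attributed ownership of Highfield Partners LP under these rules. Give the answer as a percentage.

By spousal attribution (R2), Owen Lindqvist is treated as also owning Callum Nakamura's interest in Meridian Energy Co, giving 65% + 35% = 100%.
By spousal attribution (R2), Owen Lindqvist is treated as also owning Callum Nakamura's interest in Larkspur Ventures LLC, giving 43% + 48% = 91%.
Chain via Meridian Energy Co. → Brightpath Media Ltd → Northgate Manufacturing Inc. (R3): 100% × 55% × 75% × 34% = 14.025% of Highfield Partners LP.
Chain via Larkspur Ventures LLC → Slate Capital LLC → Ashford Group plc (R3): 91% × 26% × 54% × 17% = 2.171988% of Highfield Partners LP.
Aggregating (R1): 14.025% + 2.171988% = 16.196988%.

16.196988%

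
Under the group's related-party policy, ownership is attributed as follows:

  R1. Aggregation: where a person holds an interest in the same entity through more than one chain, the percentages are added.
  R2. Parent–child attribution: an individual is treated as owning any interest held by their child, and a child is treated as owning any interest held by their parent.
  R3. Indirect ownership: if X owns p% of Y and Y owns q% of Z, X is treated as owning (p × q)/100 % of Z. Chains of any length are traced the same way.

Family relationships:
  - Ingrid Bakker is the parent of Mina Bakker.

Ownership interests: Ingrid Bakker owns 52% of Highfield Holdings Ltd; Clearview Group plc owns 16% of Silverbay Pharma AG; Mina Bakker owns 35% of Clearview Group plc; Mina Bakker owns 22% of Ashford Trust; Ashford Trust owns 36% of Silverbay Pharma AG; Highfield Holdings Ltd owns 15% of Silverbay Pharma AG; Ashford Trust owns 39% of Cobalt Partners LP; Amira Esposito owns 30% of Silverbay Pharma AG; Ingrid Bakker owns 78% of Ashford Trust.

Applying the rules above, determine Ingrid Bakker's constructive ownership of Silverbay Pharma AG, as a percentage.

By parent–child attribution (R2), Ingrid Bakker is treated as also owning Mina Bakker's interest in Ashford Trust, giving 78% + 22% = 100%.
By parent–child attribution (R2), Ingrid Bakker is treated as owning Mina Bakker's 35% interest in Clearview Group plc.
Chain via Highfield Holdings Ltd (R3): 52% × 15% = 7.8% of Silverbay Pharma AG.
Chain via Ashford Trust (R3): 100% × 36% = 36% of Silverbay Pharma AG.
Chain via Clearview Group plc (R3): 35% × 16% = 5.6% of Silverbay Pharma AG.
Aggregating (R1): 7.8% + 36% + 5.6% = 49.4%.

49.4%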